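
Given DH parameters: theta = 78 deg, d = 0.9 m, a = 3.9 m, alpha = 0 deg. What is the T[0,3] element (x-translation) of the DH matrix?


T[0,3] = a * cos(theta)
= 3.9 * cos(78 deg)
= 3.9 * 0.2079
= 0.8109


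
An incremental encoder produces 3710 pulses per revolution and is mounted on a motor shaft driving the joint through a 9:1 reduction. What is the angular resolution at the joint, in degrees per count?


counts per rev = 3710
effective counts at joint = 3710 * 9 = 33390
resolution = 360 / 33390
= 0.0108 deg/count


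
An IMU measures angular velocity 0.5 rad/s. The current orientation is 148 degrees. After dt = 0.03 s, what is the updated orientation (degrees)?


delta_theta = w * dt = 0.5 * 0.03 = 0.015 rad
= 0.8594 deg
theta_new = 148 + 0.8594 = 148.8594 deg


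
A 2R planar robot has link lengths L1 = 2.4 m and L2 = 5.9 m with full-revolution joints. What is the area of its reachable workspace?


r_max = L1 + L2 = 8.3 m
r_min = |L1 - L2| = 3.5 m
Area = pi*(r_max^2 - r_min^2)
= pi*(68.89 - 12.25)
= pi * 56.64
= 177.9398 m^2


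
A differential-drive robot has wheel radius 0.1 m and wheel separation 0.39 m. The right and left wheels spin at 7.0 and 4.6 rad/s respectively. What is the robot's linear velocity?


vR = r*wR = 0.1*7.0 = 0.7 m/s
vL = r*wL = 0.1*4.6 = 0.46 m/s
v = (vR+vL)/2 = 0.58 m/s
omega = (vR-vL)/L = 0.6154 rad/s
linear velocity = 0.58 m/s


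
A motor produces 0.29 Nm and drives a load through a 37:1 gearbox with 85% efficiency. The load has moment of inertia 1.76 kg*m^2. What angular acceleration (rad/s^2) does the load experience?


tau_out = tau_motor * N * eta
= 0.29 * 37 * 0.85 = 9.1205 Nm
alpha = tau_out / I = 9.1205 / 1.76
= 5.1821 rad/s^2


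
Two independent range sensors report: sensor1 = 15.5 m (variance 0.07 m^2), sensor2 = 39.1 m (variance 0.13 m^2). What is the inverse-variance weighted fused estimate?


w1 = (1/var1) / (1/var1 + 1/var2)
   = 14.2857 / (14.2857 + 7.6923) = 0.65
w2 = 1 - w1 = 0.35
fused = w1*s1 + w2*s2 = 10.075 + 13.685
= 23.76 m


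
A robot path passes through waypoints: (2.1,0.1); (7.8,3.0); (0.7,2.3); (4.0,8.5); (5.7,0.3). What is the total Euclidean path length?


Segment lengths:
  seg1 = sqrt((5.7)^2 + (2.9)^2) = 6.3953
  seg2 = sqrt((-7.1)^2 + (-0.7)^2) = 7.1344
  seg3 = sqrt((3.3)^2 + (6.2)^2) = 7.0235
  seg4 = sqrt((1.7)^2 + (-8.2)^2) = 8.3744
Total = 28.9276


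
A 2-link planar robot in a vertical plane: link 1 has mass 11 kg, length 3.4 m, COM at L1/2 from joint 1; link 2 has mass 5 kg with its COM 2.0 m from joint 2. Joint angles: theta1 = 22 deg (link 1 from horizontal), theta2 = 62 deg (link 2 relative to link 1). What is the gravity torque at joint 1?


Horizontal distance from joint 1 to link-1 COM:
  x_c1 = (L1/2)*cos(t1) = 1.7 * 0.9272 = 1.5762 m
Horizontal distance from joint 1 to link-2 COM:
  x_c2 = L1*cos(t1) + Lc2*cos(t1+t2)
       = 3.4*0.9272 + 2.0*0.1045 = 3.3615 m
tau1 = m1*g*x_c1 + m2*g*x_c2
     = 11*9.81*1.5762 + 5*9.81*3.3615
     = 170.0891 + 164.8807
     = 334.9698 Nm


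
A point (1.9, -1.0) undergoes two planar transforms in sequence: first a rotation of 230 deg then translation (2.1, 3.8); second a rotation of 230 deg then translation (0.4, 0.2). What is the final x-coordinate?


After transform 1:
x1 = cos(230)*1.9 - sin(230)*-1.0 + 2.1 = 0.1127
y1 = sin(230)*1.9 + cos(230)*-1.0 + 3.8 = 2.9873
After transform 2:
x2 = cos(230)*0.1127 - sin(230)*2.9873 + 0.4
= 2.616


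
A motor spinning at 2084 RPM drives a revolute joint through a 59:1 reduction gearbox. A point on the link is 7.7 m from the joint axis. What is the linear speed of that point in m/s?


omega_motor = 2084 * 2*pi/60 = 218.236 rad/s
omega_joint = omega_motor / 59 = 3.6989 rad/s
v = omega_joint * r = 3.6989 * 7.7
= 28.4816 m/s


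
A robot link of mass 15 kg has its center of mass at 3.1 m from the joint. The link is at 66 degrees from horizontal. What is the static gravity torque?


tau = m*g*L*cos(angle)
= 15 * 9.81 * 3.1 * cos(66 deg)
= 15 * 9.81 * 3.1 * 0.4067
= 185.539 Nm


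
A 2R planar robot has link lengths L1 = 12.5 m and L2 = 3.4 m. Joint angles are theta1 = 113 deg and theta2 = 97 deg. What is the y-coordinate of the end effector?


Convert angles to radians: theta1 = 1.9722, theta2 = 1.693
y = L1*sin(theta1) + L2*sin(theta1+theta2)
y = 11.5063 + -1.7
y = 9.8063


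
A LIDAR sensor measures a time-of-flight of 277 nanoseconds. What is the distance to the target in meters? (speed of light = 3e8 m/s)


tof = 277 ns = 2.77e-07 s
dist = c * tof / 2
= 3e8 * 2.77e-07 / 2
= 41.55 m


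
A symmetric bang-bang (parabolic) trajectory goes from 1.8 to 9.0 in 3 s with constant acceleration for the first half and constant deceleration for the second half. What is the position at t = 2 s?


Symmetric rest-to-rest: each phase covers (pf-p0)/2 in time T/2. 0.5*a*(T/2)^2 = (pf-p0)/2 => a = 4*(pf-p0)/T^2
a = 4*(9.0-1.8)/3^2 = 3.2
t = 2 is in the deceleration phase (t > T/2).
p = pf - 0.5*a*(T-t)^2 = 9.0 - 0.5*3.2*1^2
= 7.4


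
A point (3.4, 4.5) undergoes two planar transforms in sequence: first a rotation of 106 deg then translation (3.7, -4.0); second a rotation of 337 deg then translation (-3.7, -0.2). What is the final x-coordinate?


After transform 1:
x1 = cos(106)*3.4 - sin(106)*4.5 + 3.7 = -1.5628
y1 = sin(106)*3.4 + cos(106)*4.5 + -4.0 = -1.9721
After transform 2:
x2 = cos(337)*-1.5628 - sin(337)*-1.9721 + -3.7
= -5.9092


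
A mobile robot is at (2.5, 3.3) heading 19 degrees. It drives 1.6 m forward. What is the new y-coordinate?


y_new = y0 + d*sin(theta)
= 3.3 + 1.6*sin(19)
= 3.3 + 0.5209
= 3.8209


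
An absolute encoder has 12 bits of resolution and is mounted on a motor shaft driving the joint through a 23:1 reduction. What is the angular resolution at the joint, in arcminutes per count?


counts = 2^12 = 4096
effective counts at joint = 4096 * 23 = 94208
resolution = 360*60 / 94208
= 0.2293 arcmin/count


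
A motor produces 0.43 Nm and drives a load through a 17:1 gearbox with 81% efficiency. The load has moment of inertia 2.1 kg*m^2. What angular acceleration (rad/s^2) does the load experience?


tau_out = tau_motor * N * eta
= 0.43 * 17 * 0.81 = 5.9211 Nm
alpha = tau_out / I = 5.9211 / 2.1
= 2.8196 rad/s^2


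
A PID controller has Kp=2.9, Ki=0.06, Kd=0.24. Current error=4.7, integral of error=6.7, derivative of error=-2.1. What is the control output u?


u = Kp*e + Ki*int(e) + Kd*de/dt
= 2.9*4.7 + 0.06*6.7 + 0.24*(-2.1)
= 13.63 + 0.402 + -0.504
= 13.528


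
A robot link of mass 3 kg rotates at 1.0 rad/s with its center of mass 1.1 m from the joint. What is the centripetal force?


F = m * omega^2 * r
= 3 * 1.0^2 * 1.1
= 3 * 1.0 * 1.1
= 3.3 N


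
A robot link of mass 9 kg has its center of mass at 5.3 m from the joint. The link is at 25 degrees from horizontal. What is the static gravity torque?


tau = m*g*L*cos(angle)
= 9 * 9.81 * 5.3 * cos(25 deg)
= 9 * 9.81 * 5.3 * 0.9063
= 424.0949 Nm


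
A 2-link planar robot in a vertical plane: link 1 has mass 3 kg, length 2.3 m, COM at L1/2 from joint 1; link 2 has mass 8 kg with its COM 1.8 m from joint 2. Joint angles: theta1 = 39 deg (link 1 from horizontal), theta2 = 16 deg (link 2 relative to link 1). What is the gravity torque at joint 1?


Horizontal distance from joint 1 to link-1 COM:
  x_c1 = (L1/2)*cos(t1) = 1.15 * 0.7771 = 0.8937 m
Horizontal distance from joint 1 to link-2 COM:
  x_c2 = L1*cos(t1) + Lc2*cos(t1+t2)
       = 2.3*0.7771 + 1.8*0.5736 = 2.8199 m
tau1 = m1*g*x_c1 + m2*g*x_c2
     = 3*9.81*0.8937 + 8*9.81*2.8199
     = 26.3021 + 221.3037
     = 247.6058 Nm


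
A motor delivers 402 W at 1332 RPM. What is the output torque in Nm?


omega = 1332 * 2*pi/60 = 139.4867 rad/s
tau = P / omega = 402 / 139.4867
= 2.882 Nm


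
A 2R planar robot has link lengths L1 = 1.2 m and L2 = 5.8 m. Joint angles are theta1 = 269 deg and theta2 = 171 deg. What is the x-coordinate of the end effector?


Convert angles to radians: theta1 = 4.6949, theta2 = 2.9845
x = L1*cos(theta1) + L2*cos(theta1+theta2)
x = -0.0209 + 1.0072
x = 0.9862


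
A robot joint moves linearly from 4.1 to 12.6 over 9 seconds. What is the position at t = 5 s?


s = t/T = 5/9 = 0.5556
p(t) = p0 + (pf-p0)*s
= 4.1 + (12.6 - 4.1) * 0.5556
= 8.8222


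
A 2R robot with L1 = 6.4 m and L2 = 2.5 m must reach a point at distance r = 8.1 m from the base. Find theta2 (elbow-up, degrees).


cos(theta2) = (r^2 - L1^2 - L2^2) / (2*L1*L2)
cos(theta2) = (65.61 - 40.96 - 6.25) / 32.0
cos(theta2) = 0.575
theta2 = 54.9004 degrees


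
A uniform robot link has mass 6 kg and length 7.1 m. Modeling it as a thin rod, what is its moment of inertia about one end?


I = (1/3) * m * L^2
= (1/3) * 6 * 7.1^2
= 0.333333 * 6 * 50.41
= 100.82 kg*m^2


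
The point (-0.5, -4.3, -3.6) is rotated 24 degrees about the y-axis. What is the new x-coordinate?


Rotation about y-axis: x' = x*cos(theta) + z*sin(theta)
= -0.5 * 0.9135 + -3.6 * 0.4067
= -1.921


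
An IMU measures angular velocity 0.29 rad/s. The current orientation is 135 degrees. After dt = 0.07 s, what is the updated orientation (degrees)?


delta_theta = w * dt = 0.29 * 0.07 = 0.0203 rad
= 1.1631 deg
theta_new = 135 + 1.1631 = 136.1631 deg


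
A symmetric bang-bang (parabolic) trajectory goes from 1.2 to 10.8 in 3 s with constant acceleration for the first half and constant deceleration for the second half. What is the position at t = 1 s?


Symmetric rest-to-rest: each phase covers (pf-p0)/2 in time T/2. 0.5*a*(T/2)^2 = (pf-p0)/2 => a = 4*(pf-p0)/T^2
a = 4*(10.8-1.2)/3^2 = 4.2667
t = 1 is in the acceleration phase (t <= T/2).
p = p0 + 0.5*a*t^2 = 1.2 + 0.5*4.2667*1^2
= 3.3333


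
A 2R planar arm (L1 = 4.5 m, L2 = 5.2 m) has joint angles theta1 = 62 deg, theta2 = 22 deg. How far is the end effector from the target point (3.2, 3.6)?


End effector via forward kinematics:
x = L1*cos(t1) + L2*cos(t1+t2) = 2.6562
y = L1*sin(t1) + L2*sin(t1+t2) = 9.1448
Distance to target:
d = sqrt((3.2 - 2.6562)^2 + (3.6 - 9.1448)^2)
= sqrt(0.2958 + 30.7446)
= 5.5714 m


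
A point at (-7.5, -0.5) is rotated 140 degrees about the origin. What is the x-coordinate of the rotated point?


x' = x*cos(theta) - y*sin(theta)
cos(140 deg) = -0.766, sin(140 deg) = 0.6428
x' = -7.5 * -0.766 - -0.5 * 0.6428
= 5.7453 - -0.3214
= 6.0667


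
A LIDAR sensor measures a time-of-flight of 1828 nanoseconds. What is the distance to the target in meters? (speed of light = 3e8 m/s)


tof = 1828 ns = 1.828e-06 s
dist = c * tof / 2
= 3e8 * 1.828e-06 / 2
= 274.2 m


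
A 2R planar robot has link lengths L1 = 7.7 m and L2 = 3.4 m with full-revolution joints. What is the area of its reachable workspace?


r_max = L1 + L2 = 11.1 m
r_min = |L1 - L2| = 4.3 m
Area = pi*(r_max^2 - r_min^2)
= pi*(123.21 - 18.49)
= pi * 104.72
= 328.9876 m^2


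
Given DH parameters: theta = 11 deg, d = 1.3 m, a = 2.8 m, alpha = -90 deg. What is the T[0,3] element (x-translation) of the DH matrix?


T[0,3] = a * cos(theta)
= 2.8 * cos(11 deg)
= 2.8 * 0.9816
= 2.7486


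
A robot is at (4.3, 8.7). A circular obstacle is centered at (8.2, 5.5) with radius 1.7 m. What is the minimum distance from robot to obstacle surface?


center_dist = sqrt((4.3-8.2)^2 + (8.7-5.5)^2)
= sqrt(15.21 + 10.24)
= 5.0448
min_dist = center_dist - radius = 5.0448 - 1.7 = 3.3448 m


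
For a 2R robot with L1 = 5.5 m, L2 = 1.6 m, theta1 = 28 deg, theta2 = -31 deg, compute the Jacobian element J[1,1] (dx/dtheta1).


J[1,1] = -L1*sin(t1) - L2*sin(t1+t2)
= -5.5*sin(28) - 1.6*sin(-3)
= -2.4984


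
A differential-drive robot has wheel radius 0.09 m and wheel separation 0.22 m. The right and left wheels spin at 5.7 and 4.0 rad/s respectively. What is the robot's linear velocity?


vR = r*wR = 0.09*5.7 = 0.513 m/s
vL = r*wL = 0.09*4.0 = 0.36 m/s
v = (vR+vL)/2 = 0.4365 m/s
omega = (vR-vL)/L = 0.6955 rad/s
linear velocity = 0.4365 m/s


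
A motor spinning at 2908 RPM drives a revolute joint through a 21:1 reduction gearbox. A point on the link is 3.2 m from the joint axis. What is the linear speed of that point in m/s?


omega_motor = 2908 * 2*pi/60 = 304.525 rad/s
omega_joint = omega_motor / 21 = 14.5012 rad/s
v = omega_joint * r = 14.5012 * 3.2
= 46.4038 m/s


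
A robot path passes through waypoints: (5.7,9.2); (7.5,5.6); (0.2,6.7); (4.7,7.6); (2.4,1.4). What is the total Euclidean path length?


Segment lengths:
  seg1 = sqrt((1.8)^2 + (-3.6)^2) = 4.0249
  seg2 = sqrt((-7.3)^2 + (1.1)^2) = 7.3824
  seg3 = sqrt((4.5)^2 + (0.9)^2) = 4.5891
  seg4 = sqrt((-2.3)^2 + (-6.2)^2) = 6.6129
Total = 22.6093


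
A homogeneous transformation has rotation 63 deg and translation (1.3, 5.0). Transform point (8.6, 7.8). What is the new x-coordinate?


x' = cos(theta)*px - sin(theta)*py + tx
= 0.454*8.6 - 0.891*7.8 + 1.3
= -1.7455


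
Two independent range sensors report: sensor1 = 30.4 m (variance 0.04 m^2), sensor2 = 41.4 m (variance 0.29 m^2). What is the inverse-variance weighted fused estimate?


w1 = (1/var1) / (1/var1 + 1/var2)
   = 25.0 / (25.0 + 3.4483) = 0.8788
w2 = 1 - w1 = 0.1212
fused = w1*s1 + w2*s2 = 26.7152 + 5.0182
= 31.7333 m


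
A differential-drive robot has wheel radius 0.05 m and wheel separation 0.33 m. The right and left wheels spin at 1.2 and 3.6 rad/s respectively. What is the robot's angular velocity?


vR = r*wR = 0.05*1.2 = 0.06 m/s
vL = r*wL = 0.05*3.6 = 0.18 m/s
v = (vR+vL)/2 = 0.12 m/s
omega = (vR-vL)/L = -0.3636 rad/s
angular velocity = -0.3636 rad/s


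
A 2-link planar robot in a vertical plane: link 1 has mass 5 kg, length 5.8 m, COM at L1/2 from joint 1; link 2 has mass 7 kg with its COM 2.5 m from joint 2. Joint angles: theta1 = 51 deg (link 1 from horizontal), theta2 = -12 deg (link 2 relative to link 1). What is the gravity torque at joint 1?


Horizontal distance from joint 1 to link-1 COM:
  x_c1 = (L1/2)*cos(t1) = 2.9 * 0.6293 = 1.825 m
Horizontal distance from joint 1 to link-2 COM:
  x_c2 = L1*cos(t1) + Lc2*cos(t1+t2)
       = 5.8*0.6293 + 2.5*0.7771 = 5.5929 m
tau1 = m1*g*x_c1 + m2*g*x_c2
     = 5*9.81*1.825 + 7*9.81*5.5929
     = 89.5177 + 384.066
     = 473.5837 Nm


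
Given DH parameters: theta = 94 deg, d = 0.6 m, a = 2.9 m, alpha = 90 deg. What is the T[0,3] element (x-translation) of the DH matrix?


T[0,3] = a * cos(theta)
= 2.9 * cos(94 deg)
= 2.9 * -0.0698
= -0.2023


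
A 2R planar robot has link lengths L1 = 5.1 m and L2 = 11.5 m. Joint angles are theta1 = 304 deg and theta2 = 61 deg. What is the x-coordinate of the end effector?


Convert angles to radians: theta1 = 5.3058, theta2 = 1.0647
x = L1*cos(theta1) + L2*cos(theta1+theta2)
x = 2.8519 + 11.4562
x = 14.3081


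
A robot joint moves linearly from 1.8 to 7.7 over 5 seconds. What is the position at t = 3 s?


s = t/T = 3/5 = 0.6
p(t) = p0 + (pf-p0)*s
= 1.8 + (7.7 - 1.8) * 0.6
= 5.34


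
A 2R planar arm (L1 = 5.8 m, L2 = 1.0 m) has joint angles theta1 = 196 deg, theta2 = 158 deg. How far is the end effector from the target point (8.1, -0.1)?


End effector via forward kinematics:
x = L1*cos(t1) + L2*cos(t1+t2) = -4.5808
y = L1*sin(t1) + L2*sin(t1+t2) = -1.7032
Distance to target:
d = sqrt((8.1 - -4.5808)^2 + (-0.1 - -1.7032)^2)
= sqrt(160.8026 + 2.5703)
= 12.7817 m


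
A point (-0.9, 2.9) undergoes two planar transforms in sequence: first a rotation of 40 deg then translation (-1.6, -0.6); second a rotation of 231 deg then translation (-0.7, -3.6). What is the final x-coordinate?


After transform 1:
x1 = cos(40)*-0.9 - sin(40)*2.9 + -1.6 = -4.1535
y1 = sin(40)*-0.9 + cos(40)*2.9 + -0.6 = 1.043
After transform 2:
x2 = cos(231)*-4.1535 - sin(231)*1.043 + -0.7
= 2.7245


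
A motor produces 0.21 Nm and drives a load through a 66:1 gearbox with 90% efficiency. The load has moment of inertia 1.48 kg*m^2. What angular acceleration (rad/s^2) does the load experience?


tau_out = tau_motor * N * eta
= 0.21 * 66 * 0.9 = 12.474 Nm
alpha = tau_out / I = 12.474 / 1.48
= 8.4284 rad/s^2


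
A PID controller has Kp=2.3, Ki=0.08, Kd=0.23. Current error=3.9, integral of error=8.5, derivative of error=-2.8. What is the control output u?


u = Kp*e + Ki*int(e) + Kd*de/dt
= 2.3*3.9 + 0.08*8.5 + 0.23*(-2.8)
= 8.97 + 0.68 + -0.644
= 9.006


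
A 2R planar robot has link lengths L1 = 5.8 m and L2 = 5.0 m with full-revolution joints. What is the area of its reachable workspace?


r_max = L1 + L2 = 10.8 m
r_min = |L1 - L2| = 0.8 m
Area = pi*(r_max^2 - r_min^2)
= pi*(116.64 - 0.64)
= pi * 116.0
= 364.4247 m^2


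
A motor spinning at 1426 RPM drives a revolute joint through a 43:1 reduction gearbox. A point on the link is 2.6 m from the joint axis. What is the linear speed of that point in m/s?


omega_motor = 1426 * 2*pi/60 = 149.3304 rad/s
omega_joint = omega_motor / 43 = 3.4728 rad/s
v = omega_joint * r = 3.4728 * 2.6
= 9.0293 m/s


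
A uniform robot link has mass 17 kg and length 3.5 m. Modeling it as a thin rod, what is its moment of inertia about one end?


I = (1/3) * m * L^2
= (1/3) * 17 * 3.5^2
= 0.333333 * 17 * 12.25
= 69.4167 kg*m^2


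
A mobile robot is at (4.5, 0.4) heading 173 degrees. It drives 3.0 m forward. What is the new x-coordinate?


x_new = x0 + d*cos(theta)
= 4.5 + 3.0*cos(173)
= 4.5 + -2.9776
= 1.5224


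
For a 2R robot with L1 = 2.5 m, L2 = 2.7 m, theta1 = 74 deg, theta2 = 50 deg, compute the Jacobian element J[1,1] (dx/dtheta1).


J[1,1] = -L1*sin(t1) - L2*sin(t1+t2)
= -2.5*sin(74) - 2.7*sin(124)
= -4.6416


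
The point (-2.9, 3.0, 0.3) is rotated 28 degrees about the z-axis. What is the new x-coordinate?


Rotation about z-axis: x' = x*cos(theta) - y*sin(theta)
= -2.9 * 0.8829 - 3.0 * 0.4695
= -3.969


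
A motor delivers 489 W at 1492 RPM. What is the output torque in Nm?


omega = 1492 * 2*pi/60 = 156.2419 rad/s
tau = P / omega = 489 / 156.2419
= 3.1298 Nm


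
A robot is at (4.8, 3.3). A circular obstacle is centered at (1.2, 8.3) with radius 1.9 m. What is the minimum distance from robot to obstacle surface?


center_dist = sqrt((4.8-1.2)^2 + (3.3-8.3)^2)
= sqrt(12.96 + 25.0)
= 6.1612
min_dist = center_dist - radius = 6.1612 - 1.9 = 4.2612 m


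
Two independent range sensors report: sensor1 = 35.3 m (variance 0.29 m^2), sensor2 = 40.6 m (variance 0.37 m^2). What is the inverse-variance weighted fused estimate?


w1 = (1/var1) / (1/var1 + 1/var2)
   = 3.4483 / (3.4483 + 2.7027) = 0.5606
w2 = 1 - w1 = 0.4394
fused = w1*s1 + w2*s2 = 19.7894 + 17.8394
= 37.6288 m


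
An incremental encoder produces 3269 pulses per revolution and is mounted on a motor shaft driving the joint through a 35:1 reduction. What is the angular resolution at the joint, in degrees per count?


counts per rev = 3269
effective counts at joint = 3269 * 35 = 114415
resolution = 360 / 114415
= 0.0031 deg/count


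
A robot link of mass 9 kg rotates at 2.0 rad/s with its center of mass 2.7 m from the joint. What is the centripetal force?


F = m * omega^2 * r
= 9 * 2.0^2 * 2.7
= 9 * 4.0 * 2.7
= 97.2 N


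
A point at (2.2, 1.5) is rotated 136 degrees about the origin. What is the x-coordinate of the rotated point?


x' = x*cos(theta) - y*sin(theta)
cos(136 deg) = -0.7193, sin(136 deg) = 0.6947
x' = 2.2 * -0.7193 - 1.5 * 0.6947
= -1.5825 - 1.042
= -2.6245


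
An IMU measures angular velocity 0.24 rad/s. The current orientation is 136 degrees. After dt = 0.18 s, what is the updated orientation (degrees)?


delta_theta = w * dt = 0.24 * 0.18 = 0.0432 rad
= 2.4752 deg
theta_new = 136 + 2.4752 = 138.4752 deg


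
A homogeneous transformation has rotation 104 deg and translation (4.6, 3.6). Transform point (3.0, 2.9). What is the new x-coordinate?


x' = cos(theta)*px - sin(theta)*py + tx
= -0.2419*3.0 - 0.9703*2.9 + 4.6
= 1.0604


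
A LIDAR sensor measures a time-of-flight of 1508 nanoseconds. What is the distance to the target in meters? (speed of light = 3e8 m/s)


tof = 1508 ns = 1.508e-06 s
dist = c * tof / 2
= 3e8 * 1.508e-06 / 2
= 226.2 m


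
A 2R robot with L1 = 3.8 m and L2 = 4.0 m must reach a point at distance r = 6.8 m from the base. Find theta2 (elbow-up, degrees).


cos(theta2) = (r^2 - L1^2 - L2^2) / (2*L1*L2)
cos(theta2) = (46.24 - 14.44 - 16.0) / 30.4
cos(theta2) = 0.519737
theta2 = 58.6854 degrees


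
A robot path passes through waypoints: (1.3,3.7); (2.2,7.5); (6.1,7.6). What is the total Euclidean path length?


Segment lengths:
  seg1 = sqrt((0.9)^2 + (3.8)^2) = 3.9051
  seg2 = sqrt((3.9)^2 + (0.1)^2) = 3.9013
Total = 7.8064


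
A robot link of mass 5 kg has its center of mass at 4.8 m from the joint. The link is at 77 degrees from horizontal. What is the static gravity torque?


tau = m*g*L*cos(angle)
= 5 * 9.81 * 4.8 * cos(77 deg)
= 5 * 9.81 * 4.8 * 0.225
= 52.9625 Nm


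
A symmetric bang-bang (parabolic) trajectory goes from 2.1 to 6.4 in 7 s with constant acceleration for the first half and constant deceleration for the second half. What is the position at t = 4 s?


Symmetric rest-to-rest: each phase covers (pf-p0)/2 in time T/2. 0.5*a*(T/2)^2 = (pf-p0)/2 => a = 4*(pf-p0)/T^2
a = 4*(6.4-2.1)/7^2 = 0.351
t = 4 is in the deceleration phase (t > T/2).
p = pf - 0.5*a*(T-t)^2 = 6.4 - 0.5*0.351*3^2
= 4.8204


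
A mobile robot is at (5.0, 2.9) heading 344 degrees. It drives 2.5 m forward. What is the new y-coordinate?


y_new = y0 + d*sin(theta)
= 2.9 + 2.5*sin(344)
= 2.9 + -0.6891
= 2.2109


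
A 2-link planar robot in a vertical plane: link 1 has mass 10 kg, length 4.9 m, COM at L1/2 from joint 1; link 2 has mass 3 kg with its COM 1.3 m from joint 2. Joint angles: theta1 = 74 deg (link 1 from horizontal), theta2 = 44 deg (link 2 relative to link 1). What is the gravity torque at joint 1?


Horizontal distance from joint 1 to link-1 COM:
  x_c1 = (L1/2)*cos(t1) = 2.45 * 0.2756 = 0.6753 m
Horizontal distance from joint 1 to link-2 COM:
  x_c2 = L1*cos(t1) + Lc2*cos(t1+t2)
       = 4.9*0.2756 + 1.3*-0.4695 = 0.7403 m
tau1 = m1*g*x_c1 + m2*g*x_c2
     = 10*9.81*0.6753 + 3*9.81*0.7403
     = 66.2481 + 21.7873
     = 88.0354 Nm


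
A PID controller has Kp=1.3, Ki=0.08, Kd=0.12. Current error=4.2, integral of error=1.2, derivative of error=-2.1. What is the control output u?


u = Kp*e + Ki*int(e) + Kd*de/dt
= 1.3*4.2 + 0.08*1.2 + 0.12*(-2.1)
= 5.46 + 0.096 + -0.252
= 5.304


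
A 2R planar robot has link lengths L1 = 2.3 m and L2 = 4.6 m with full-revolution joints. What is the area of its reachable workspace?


r_max = L1 + L2 = 6.9 m
r_min = |L1 - L2| = 2.3 m
Area = pi*(r_max^2 - r_min^2)
= pi*(47.61 - 5.29)
= pi * 42.32
= 132.9522 m^2


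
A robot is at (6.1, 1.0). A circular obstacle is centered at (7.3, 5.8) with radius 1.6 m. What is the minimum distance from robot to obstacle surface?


center_dist = sqrt((6.1-7.3)^2 + (1.0-5.8)^2)
= sqrt(1.44 + 23.04)
= 4.9477
min_dist = center_dist - radius = 4.9477 - 1.6 = 3.3477 m


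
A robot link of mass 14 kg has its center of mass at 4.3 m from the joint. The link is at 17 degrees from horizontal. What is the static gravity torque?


tau = m*g*L*cos(angle)
= 14 * 9.81 * 4.3 * cos(17 deg)
= 14 * 9.81 * 4.3 * 0.9563
= 564.7572 Nm


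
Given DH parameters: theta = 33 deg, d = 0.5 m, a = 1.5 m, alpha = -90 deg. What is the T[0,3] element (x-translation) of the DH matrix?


T[0,3] = a * cos(theta)
= 1.5 * cos(33 deg)
= 1.5 * 0.8387
= 1.258


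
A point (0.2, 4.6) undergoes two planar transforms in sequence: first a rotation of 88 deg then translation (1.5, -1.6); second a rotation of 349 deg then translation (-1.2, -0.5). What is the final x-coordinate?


After transform 1:
x1 = cos(88)*0.2 - sin(88)*4.6 + 1.5 = -3.0902
y1 = sin(88)*0.2 + cos(88)*4.6 + -1.6 = -1.2396
After transform 2:
x2 = cos(349)*-3.0902 - sin(349)*-1.2396 + -1.2
= -4.47


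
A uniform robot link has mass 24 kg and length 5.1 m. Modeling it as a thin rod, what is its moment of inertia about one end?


I = (1/3) * m * L^2
= (1/3) * 24 * 5.1^2
= 0.333333 * 24 * 26.01
= 208.08 kg*m^2


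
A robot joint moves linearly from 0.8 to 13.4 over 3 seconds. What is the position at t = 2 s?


s = t/T = 2/3 = 0.6667
p(t) = p0 + (pf-p0)*s
= 0.8 + (13.4 - 0.8) * 0.6667
= 9.2


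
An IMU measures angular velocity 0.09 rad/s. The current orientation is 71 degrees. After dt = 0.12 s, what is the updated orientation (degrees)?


delta_theta = w * dt = 0.09 * 0.12 = 0.0108 rad
= 0.6188 deg
theta_new = 71 + 0.6188 = 71.6188 deg


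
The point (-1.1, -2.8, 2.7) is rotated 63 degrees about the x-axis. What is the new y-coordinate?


Rotation about x-axis: y' = y*cos(theta) - z*sin(theta)
= -2.8 * 0.454 - 2.7 * 0.891
= -3.6769


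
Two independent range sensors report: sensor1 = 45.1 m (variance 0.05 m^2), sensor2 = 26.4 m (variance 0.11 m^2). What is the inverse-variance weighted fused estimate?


w1 = (1/var1) / (1/var1 + 1/var2)
   = 20.0 / (20.0 + 9.0909) = 0.6875
w2 = 1 - w1 = 0.3125
fused = w1*s1 + w2*s2 = 31.0062 + 8.25
= 39.2562 m


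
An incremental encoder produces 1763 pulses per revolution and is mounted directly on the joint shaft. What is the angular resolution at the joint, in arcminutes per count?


counts per rev = 1763
resolution = 360*60 / 1763
= 12.2518 arcmin/count


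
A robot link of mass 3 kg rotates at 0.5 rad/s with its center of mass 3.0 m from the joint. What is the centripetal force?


F = m * omega^2 * r
= 3 * 0.5^2 * 3.0
= 3 * 0.25 * 3.0
= 2.25 N


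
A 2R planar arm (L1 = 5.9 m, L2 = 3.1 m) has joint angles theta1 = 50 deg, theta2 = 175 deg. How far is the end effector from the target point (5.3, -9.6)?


End effector via forward kinematics:
x = L1*cos(t1) + L2*cos(t1+t2) = 1.6004
y = L1*sin(t1) + L2*sin(t1+t2) = 2.3276
Distance to target:
d = sqrt((5.3 - 1.6004)^2 + (-9.6 - 2.3276)^2)
= sqrt(13.6869 + 142.2684)
= 12.4882 m


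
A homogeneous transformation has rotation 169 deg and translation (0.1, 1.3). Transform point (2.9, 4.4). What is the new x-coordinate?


x' = cos(theta)*px - sin(theta)*py + tx
= -0.9816*2.9 - 0.1908*4.4 + 0.1
= -3.5863


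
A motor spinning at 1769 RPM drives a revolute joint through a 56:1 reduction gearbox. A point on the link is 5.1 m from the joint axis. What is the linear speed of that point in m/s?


omega_motor = 1769 * 2*pi/60 = 185.2492 rad/s
omega_joint = omega_motor / 56 = 3.308 rad/s
v = omega_joint * r = 3.308 * 5.1
= 16.8709 m/s


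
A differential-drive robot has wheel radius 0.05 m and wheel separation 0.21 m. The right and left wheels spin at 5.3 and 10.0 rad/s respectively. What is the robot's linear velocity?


vR = r*wR = 0.05*5.3 = 0.265 m/s
vL = r*wL = 0.05*10.0 = 0.5 m/s
v = (vR+vL)/2 = 0.3825 m/s
omega = (vR-vL)/L = -1.119 rad/s
linear velocity = 0.3825 m/s


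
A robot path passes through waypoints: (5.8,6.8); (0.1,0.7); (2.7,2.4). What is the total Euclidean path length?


Segment lengths:
  seg1 = sqrt((-5.7)^2 + (-6.1)^2) = 8.3487
  seg2 = sqrt((2.6)^2 + (1.7)^2) = 3.1064
Total = 11.4551


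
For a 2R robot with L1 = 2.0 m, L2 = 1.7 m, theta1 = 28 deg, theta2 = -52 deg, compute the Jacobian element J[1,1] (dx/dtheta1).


J[1,1] = -L1*sin(t1) - L2*sin(t1+t2)
= -2.0*sin(28) - 1.7*sin(-24)
= -0.2475


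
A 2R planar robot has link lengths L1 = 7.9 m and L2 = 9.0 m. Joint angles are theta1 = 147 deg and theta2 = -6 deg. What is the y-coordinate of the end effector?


Convert angles to radians: theta1 = 2.5656, theta2 = -0.1047
y = L1*sin(theta1) + L2*sin(theta1+theta2)
y = 4.3026 + 5.6639
y = 9.9665


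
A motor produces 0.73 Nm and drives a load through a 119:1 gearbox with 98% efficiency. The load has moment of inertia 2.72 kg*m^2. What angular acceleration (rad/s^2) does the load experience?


tau_out = tau_motor * N * eta
= 0.73 * 119 * 0.98 = 85.1326 Nm
alpha = tau_out / I = 85.1326 / 2.72
= 31.2987 rad/s^2


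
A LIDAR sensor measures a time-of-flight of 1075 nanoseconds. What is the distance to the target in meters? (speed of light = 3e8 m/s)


tof = 1075 ns = 1.075e-06 s
dist = c * tof / 2
= 3e8 * 1.075e-06 / 2
= 161.25 m


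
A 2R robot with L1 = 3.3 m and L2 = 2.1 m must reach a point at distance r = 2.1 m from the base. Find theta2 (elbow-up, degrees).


cos(theta2) = (r^2 - L1^2 - L2^2) / (2*L1*L2)
cos(theta2) = (4.41 - 10.89 - 4.41) / 13.86
cos(theta2) = -0.785714
theta2 = 141.7868 degrees


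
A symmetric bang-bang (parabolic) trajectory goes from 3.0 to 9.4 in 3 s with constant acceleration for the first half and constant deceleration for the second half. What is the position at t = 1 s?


Symmetric rest-to-rest: each phase covers (pf-p0)/2 in time T/2. 0.5*a*(T/2)^2 = (pf-p0)/2 => a = 4*(pf-p0)/T^2
a = 4*(9.4-3.0)/3^2 = 2.8444
t = 1 is in the acceleration phase (t <= T/2).
p = p0 + 0.5*a*t^2 = 3.0 + 0.5*2.8444*1^2
= 4.4222


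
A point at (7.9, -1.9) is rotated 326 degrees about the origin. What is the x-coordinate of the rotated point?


x' = x*cos(theta) - y*sin(theta)
cos(326 deg) = 0.829, sin(326 deg) = -0.5592
x' = 7.9 * 0.829 - -1.9 * -0.5592
= 6.5494 - 1.0625
= 5.4869


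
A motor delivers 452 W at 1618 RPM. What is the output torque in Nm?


omega = 1618 * 2*pi/60 = 169.4366 rad/s
tau = P / omega = 452 / 169.4366
= 2.6677 Nm


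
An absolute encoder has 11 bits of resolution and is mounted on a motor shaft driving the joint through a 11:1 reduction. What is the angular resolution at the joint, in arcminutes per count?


counts = 2^11 = 2048
effective counts at joint = 2048 * 11 = 22528
resolution = 360*60 / 22528
= 0.9588 arcmin/count


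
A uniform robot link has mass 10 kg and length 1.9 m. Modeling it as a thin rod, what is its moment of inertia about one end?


I = (1/3) * m * L^2
= (1/3) * 10 * 1.9^2
= 0.333333 * 10 * 3.61
= 12.0333 kg*m^2


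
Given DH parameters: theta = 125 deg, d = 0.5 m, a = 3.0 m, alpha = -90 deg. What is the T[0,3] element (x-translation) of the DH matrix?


T[0,3] = a * cos(theta)
= 3.0 * cos(125 deg)
= 3.0 * -0.5736
= -1.7207


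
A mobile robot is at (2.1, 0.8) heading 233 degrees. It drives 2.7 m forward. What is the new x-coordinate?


x_new = x0 + d*cos(theta)
= 2.1 + 2.7*cos(233)
= 2.1 + -1.6249
= 0.4751


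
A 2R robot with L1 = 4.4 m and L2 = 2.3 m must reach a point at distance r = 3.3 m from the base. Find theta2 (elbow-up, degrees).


cos(theta2) = (r^2 - L1^2 - L2^2) / (2*L1*L2)
cos(theta2) = (10.89 - 19.36 - 5.29) / 20.24
cos(theta2) = -0.679842
theta2 = 132.8313 degrees


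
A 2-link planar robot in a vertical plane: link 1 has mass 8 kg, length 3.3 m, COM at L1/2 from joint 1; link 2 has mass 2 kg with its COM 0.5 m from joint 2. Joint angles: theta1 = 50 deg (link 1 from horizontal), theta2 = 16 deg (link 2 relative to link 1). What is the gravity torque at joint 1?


Horizontal distance from joint 1 to link-1 COM:
  x_c1 = (L1/2)*cos(t1) = 1.65 * 0.6428 = 1.0606 m
Horizontal distance from joint 1 to link-2 COM:
  x_c2 = L1*cos(t1) + Lc2*cos(t1+t2)
       = 3.3*0.6428 + 0.5*0.4067 = 2.3246 m
tau1 = m1*g*x_c1 + m2*g*x_c2
     = 8*9.81*1.0606 + 2*9.81*2.3246
     = 83.2359 + 45.608
     = 128.8439 Nm


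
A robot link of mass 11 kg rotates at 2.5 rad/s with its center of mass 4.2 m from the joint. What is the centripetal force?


F = m * omega^2 * r
= 11 * 2.5^2 * 4.2
= 11 * 6.25 * 4.2
= 288.75 N


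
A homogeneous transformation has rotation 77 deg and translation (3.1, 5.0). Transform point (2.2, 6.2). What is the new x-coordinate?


x' = cos(theta)*px - sin(theta)*py + tx
= 0.225*2.2 - 0.9744*6.2 + 3.1
= -2.4462


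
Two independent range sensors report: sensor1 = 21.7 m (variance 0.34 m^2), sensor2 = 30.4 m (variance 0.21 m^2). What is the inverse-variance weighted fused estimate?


w1 = (1/var1) / (1/var1 + 1/var2)
   = 2.9412 / (2.9412 + 4.7619) = 0.3818
w2 = 1 - w1 = 0.6182
fused = w1*s1 + w2*s2 = 8.2855 + 18.7927
= 27.0782 m


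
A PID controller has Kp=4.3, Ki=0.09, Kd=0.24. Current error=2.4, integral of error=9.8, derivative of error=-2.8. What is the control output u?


u = Kp*e + Ki*int(e) + Kd*de/dt
= 4.3*2.4 + 0.09*9.8 + 0.24*(-2.8)
= 10.32 + 0.882 + -0.672
= 10.53


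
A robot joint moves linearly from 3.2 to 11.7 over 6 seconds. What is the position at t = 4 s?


s = t/T = 4/6 = 0.6667
p(t) = p0 + (pf-p0)*s
= 3.2 + (11.7 - 3.2) * 0.6667
= 8.8667


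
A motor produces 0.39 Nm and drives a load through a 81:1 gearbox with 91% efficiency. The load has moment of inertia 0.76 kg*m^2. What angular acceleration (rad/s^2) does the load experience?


tau_out = tau_motor * N * eta
= 0.39 * 81 * 0.91 = 28.7469 Nm
alpha = tau_out / I = 28.7469 / 0.76
= 37.8249 rad/s^2


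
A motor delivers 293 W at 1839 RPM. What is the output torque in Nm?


omega = 1839 * 2*pi/60 = 192.5796 rad/s
tau = P / omega = 293 / 192.5796
= 1.5214 Nm


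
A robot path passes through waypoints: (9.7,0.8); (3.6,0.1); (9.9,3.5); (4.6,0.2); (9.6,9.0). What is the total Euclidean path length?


Segment lengths:
  seg1 = sqrt((-6.1)^2 + (-0.7)^2) = 6.14
  seg2 = sqrt((6.3)^2 + (3.4)^2) = 7.1589
  seg3 = sqrt((-5.3)^2 + (-3.3)^2) = 6.2434
  seg4 = sqrt((5.0)^2 + (8.8)^2) = 10.1213
Total = 29.6636


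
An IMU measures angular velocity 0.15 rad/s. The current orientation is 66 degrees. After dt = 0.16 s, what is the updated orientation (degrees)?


delta_theta = w * dt = 0.15 * 0.16 = 0.024 rad
= 1.3751 deg
theta_new = 66 + 1.3751 = 67.3751 deg


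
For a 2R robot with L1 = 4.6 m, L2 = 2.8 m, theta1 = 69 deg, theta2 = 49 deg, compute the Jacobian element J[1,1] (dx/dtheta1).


J[1,1] = -L1*sin(t1) - L2*sin(t1+t2)
= -4.6*sin(69) - 2.8*sin(118)
= -6.7667


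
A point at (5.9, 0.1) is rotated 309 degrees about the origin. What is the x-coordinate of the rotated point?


x' = x*cos(theta) - y*sin(theta)
cos(309 deg) = 0.6293, sin(309 deg) = -0.7771
x' = 5.9 * 0.6293 - 0.1 * -0.7771
= 3.713 - -0.0777
= 3.7907


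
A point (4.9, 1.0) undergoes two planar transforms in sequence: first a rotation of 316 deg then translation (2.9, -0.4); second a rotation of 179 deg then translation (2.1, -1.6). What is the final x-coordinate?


After transform 1:
x1 = cos(316)*4.9 - sin(316)*1.0 + 2.9 = 7.1194
y1 = sin(316)*4.9 + cos(316)*1.0 + -0.4 = -3.0845
After transform 2:
x2 = cos(179)*7.1194 - sin(179)*-3.0845 + 2.1
= -4.9645


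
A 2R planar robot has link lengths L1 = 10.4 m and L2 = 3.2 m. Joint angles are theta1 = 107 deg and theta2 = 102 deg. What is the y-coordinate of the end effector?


Convert angles to radians: theta1 = 1.8675, theta2 = 1.7802
y = L1*sin(theta1) + L2*sin(theta1+theta2)
y = 9.9456 + -1.5514
y = 8.3942


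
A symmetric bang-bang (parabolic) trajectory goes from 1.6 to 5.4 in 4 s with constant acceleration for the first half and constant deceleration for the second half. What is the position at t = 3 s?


Symmetric rest-to-rest: each phase covers (pf-p0)/2 in time T/2. 0.5*a*(T/2)^2 = (pf-p0)/2 => a = 4*(pf-p0)/T^2
a = 4*(5.4-1.6)/4^2 = 0.95
t = 3 is in the deceleration phase (t > T/2).
p = pf - 0.5*a*(T-t)^2 = 5.4 - 0.5*0.95*1^2
= 4.925


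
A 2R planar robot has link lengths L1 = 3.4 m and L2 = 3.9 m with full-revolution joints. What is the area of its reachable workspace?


r_max = L1 + L2 = 7.3 m
r_min = |L1 - L2| = 0.5 m
Area = pi*(r_max^2 - r_min^2)
= pi*(53.29 - 0.25)
= pi * 53.04
= 166.6301 m^2


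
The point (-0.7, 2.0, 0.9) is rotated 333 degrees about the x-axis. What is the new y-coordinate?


Rotation about x-axis: y' = y*cos(theta) - z*sin(theta)
= 2.0 * 0.891 - 0.9 * -0.454
= 2.1906


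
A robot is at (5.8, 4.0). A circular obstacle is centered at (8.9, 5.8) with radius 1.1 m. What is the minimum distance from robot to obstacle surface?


center_dist = sqrt((5.8-8.9)^2 + (4.0-5.8)^2)
= sqrt(9.61 + 3.24)
= 3.5847
min_dist = center_dist - radius = 3.5847 - 1.1 = 2.4847 m


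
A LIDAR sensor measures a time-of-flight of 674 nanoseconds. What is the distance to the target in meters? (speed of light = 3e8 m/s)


tof = 674 ns = 6.74e-07 s
dist = c * tof / 2
= 3e8 * 6.74e-07 / 2
= 101.1 m


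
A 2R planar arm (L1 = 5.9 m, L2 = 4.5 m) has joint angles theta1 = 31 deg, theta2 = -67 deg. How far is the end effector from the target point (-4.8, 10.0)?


End effector via forward kinematics:
x = L1*cos(t1) + L2*cos(t1+t2) = 8.6979
y = L1*sin(t1) + L2*sin(t1+t2) = 0.3937
Distance to target:
d = sqrt((-4.8 - 8.6979)^2 + (10.0 - 0.3937)^2)
= sqrt(182.1923 + 92.2812)
= 16.5672 m


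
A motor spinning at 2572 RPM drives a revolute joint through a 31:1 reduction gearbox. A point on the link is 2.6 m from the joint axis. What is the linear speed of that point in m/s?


omega_motor = 2572 * 2*pi/60 = 269.3392 rad/s
omega_joint = omega_motor / 31 = 8.6884 rad/s
v = omega_joint * r = 8.6884 * 2.6
= 22.5897 m/s


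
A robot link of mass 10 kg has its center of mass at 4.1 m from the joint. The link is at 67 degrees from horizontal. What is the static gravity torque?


tau = m*g*L*cos(angle)
= 10 * 9.81 * 4.1 * cos(67 deg)
= 10 * 9.81 * 4.1 * 0.3907
= 157.156 Nm


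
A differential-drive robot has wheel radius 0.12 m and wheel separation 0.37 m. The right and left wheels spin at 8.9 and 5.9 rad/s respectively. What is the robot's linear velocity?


vR = r*wR = 0.12*8.9 = 1.068 m/s
vL = r*wL = 0.12*5.9 = 0.708 m/s
v = (vR+vL)/2 = 0.888 m/s
omega = (vR-vL)/L = 0.973 rad/s
linear velocity = 0.888 m/s


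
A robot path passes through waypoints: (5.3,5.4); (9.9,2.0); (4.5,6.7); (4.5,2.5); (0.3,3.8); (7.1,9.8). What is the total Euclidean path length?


Segment lengths:
  seg1 = sqrt((4.6)^2 + (-3.4)^2) = 5.7201
  seg2 = sqrt((-5.4)^2 + (4.7)^2) = 7.1589
  seg3 = sqrt((0.0)^2 + (-4.2)^2) = 4.2
  seg4 = sqrt((-4.2)^2 + (1.3)^2) = 4.3966
  seg5 = sqrt((6.8)^2 + (6.0)^2) = 9.0686
Total = 30.5443


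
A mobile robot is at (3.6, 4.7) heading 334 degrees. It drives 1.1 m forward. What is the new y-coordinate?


y_new = y0 + d*sin(theta)
= 4.7 + 1.1*sin(334)
= 4.7 + -0.4822
= 4.2178


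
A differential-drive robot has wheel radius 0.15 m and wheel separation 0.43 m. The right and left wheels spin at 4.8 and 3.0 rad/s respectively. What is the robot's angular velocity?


vR = r*wR = 0.15*4.8 = 0.72 m/s
vL = r*wL = 0.15*3.0 = 0.45 m/s
v = (vR+vL)/2 = 0.585 m/s
omega = (vR-vL)/L = 0.6279 rad/s
angular velocity = 0.6279 rad/s


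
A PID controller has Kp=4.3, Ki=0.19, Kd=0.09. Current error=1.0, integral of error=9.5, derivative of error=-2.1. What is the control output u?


u = Kp*e + Ki*int(e) + Kd*de/dt
= 4.3*1.0 + 0.19*9.5 + 0.09*(-2.1)
= 4.3 + 1.805 + -0.189
= 5.916


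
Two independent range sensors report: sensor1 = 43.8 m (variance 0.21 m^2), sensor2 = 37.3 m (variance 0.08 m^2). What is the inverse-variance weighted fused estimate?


w1 = (1/var1) / (1/var1 + 1/var2)
   = 4.7619 / (4.7619 + 12.5) = 0.2759
w2 = 1 - w1 = 0.7241
fused = w1*s1 + w2*s2 = 12.0828 + 27.0103
= 39.0931 m


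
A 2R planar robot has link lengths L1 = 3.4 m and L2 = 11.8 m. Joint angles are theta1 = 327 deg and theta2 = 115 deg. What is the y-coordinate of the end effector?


Convert angles to radians: theta1 = 5.7072, theta2 = 2.0071
y = L1*sin(theta1) + L2*sin(theta1+theta2)
y = -1.8518 + 11.6852
y = 9.8334


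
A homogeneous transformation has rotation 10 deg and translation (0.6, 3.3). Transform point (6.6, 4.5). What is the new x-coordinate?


x' = cos(theta)*px - sin(theta)*py + tx
= 0.9848*6.6 - 0.1736*4.5 + 0.6
= 6.3183


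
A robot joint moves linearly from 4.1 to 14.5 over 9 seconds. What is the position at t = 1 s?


s = t/T = 1/9 = 0.1111
p(t) = p0 + (pf-p0)*s
= 4.1 + (14.5 - 4.1) * 0.1111
= 5.2556


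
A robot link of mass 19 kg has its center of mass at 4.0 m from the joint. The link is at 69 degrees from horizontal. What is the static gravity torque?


tau = m*g*L*cos(angle)
= 19 * 9.81 * 4.0 * cos(69 deg)
= 19 * 9.81 * 4.0 * 0.3584
= 267.1848 Nm
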